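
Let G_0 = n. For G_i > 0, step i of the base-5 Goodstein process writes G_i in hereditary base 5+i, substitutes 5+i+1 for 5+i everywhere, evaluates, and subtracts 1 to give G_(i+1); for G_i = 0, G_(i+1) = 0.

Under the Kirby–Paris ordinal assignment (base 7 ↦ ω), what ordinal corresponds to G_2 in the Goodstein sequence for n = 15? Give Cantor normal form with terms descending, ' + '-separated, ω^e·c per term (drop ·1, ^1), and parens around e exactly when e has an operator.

G_0=15  [base 5] 3·5  →[5↦6]→  3·6 = 18  −1 ⇒ G_1=17
G_1=17  [base 6] 2·6 + 5  →[6↦7]→  2·7 + 5 = 19  −1 ⇒ G_2=18

ω·2 + 4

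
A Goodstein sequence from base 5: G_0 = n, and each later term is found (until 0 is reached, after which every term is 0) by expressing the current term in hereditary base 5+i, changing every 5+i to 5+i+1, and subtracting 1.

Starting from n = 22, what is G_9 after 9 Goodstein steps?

43

i=0: 22 = 4·5 + 2 (b=5); 5→6: 4·6 + 2 = 26; 26−1 = 25
i=1: 25 = 4·6 + 1 (b=6); 6→7: 4·7 + 1 = 29; 29−1 = 28
i=2: 28 = 4·7 (b=7); 7→8: 4·8 = 32; 32−1 = 31
i=3: 31 = 3·8 + 7 (b=8); 8→9: 3·9 + 7 = 34; 34−1 = 33
i=4: 33 = 3·9 + 6 (b=9); 9→10: 3·10 + 6 = 36; 36−1 = 35
i=5: 35 = 3·10 + 5 (b=10); 10→11: 3·11 + 5 = 38; 38−1 = 37
i=6: 37 = 3·11 + 4 (b=11); 11→12: 3·12 + 4 = 40; 40−1 = 39
i=7: 39 = 3·12 + 3 (b=12); 12→13: 3·13 + 3 = 42; 42−1 = 41
i=8: 41 = 3·13 + 2 (b=13); 13→14: 3·14 + 2 = 44; 44−1 = 43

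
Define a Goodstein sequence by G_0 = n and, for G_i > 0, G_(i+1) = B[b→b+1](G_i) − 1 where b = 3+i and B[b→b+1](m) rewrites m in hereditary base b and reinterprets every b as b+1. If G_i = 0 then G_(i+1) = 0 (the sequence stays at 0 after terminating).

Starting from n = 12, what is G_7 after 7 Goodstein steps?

75

(0) 12|_3 = 3^2 + 3 ↦ 4^2 + 4|_4 = 20 ⇒ 19
(1) 19|_4 = 4^2 + 3 ↦ 5^2 + 3|_5 = 28 ⇒ 27
(2) 27|_5 = 5^2 + 2 ↦ 6^2 + 2|_6 = 38 ⇒ 37
(3) 37|_6 = 6^2 + 1 ↦ 7^2 + 1|_7 = 50 ⇒ 49
(4) 49|_7 = 7^2 ↦ 8^2|_8 = 64 ⇒ 63
(5) 63|_8 = 7·8 + 7 ↦ 7·9 + 7|_9 = 70 ⇒ 69
(6) 69|_9 = 7·9 + 6 ↦ 7·10 + 6|_10 = 76 ⇒ 75
(7) 75|_10 = 7·10 + 5 ↦ 7·11 + 5|_11 = 82 ⇒ 81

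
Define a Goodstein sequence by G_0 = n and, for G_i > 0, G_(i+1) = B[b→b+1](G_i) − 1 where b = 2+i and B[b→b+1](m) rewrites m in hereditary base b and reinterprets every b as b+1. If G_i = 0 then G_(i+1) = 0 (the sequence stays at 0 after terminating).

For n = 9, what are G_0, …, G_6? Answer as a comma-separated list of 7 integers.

G_0=9  [base 2] 2^(2 + 1) + 1  →[2↦3]→  3^(3 + 1) + 1 = 82  −1 ⇒ G_1=81
G_1=81  [base 3] 3^(3 + 1)  →[3↦4]→  4^(4 + 1) = 1024  −1 ⇒ G_2=1023
G_2=1023  [base 4] 3·4^4 + 3·4^3 + 3·4^2 + 3·4 + 3  →[4↦5]→  3·5^5 + 3·5^3 + 3·5^2 + 3·5 + 3 = 9843  −1 ⇒ G_3=9842
G_3=9842  [base 5] 3·5^5 + 3·5^3 + 3·5^2 + 3·5 + 2  →[5↦6]→  3·6^6 + 3·6^3 + 3·6^2 + 3·6 + 2 = 140744  −1 ⇒ G_4=140743
G_4=140743  [base 6] 3·6^6 + 3·6^3 + 3·6^2 + 3·6 + 1  →[6↦7]→  3·7^7 + 3·7^3 + 3·7^2 + 3·7 + 1 = 2471827  −1 ⇒ G_5=2471826
G_5=2471826  [base 7] 3·7^7 + 3·7^3 + 3·7^2 + 3·7  →[7↦8]→  3·8^8 + 3·8^3 + 3·8^2 + 3·8 = 50333400  −1 ⇒ G_6=50333399

9, 81, 1023, 9842, 140743, 2471826, 50333399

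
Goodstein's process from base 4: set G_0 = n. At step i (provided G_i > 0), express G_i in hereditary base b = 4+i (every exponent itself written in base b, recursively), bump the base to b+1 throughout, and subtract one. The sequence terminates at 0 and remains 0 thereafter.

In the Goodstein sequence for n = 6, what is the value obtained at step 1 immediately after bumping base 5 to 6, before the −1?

7

step 0: 6 = 4 + 2; sub 5 for 4: 5 + 2; = 7; G_1 = 7−1 = 6
step 1: 6 = 5 + 1; sub 6 for 5: 6 + 1; = 7; G_2 = 7−1 = 6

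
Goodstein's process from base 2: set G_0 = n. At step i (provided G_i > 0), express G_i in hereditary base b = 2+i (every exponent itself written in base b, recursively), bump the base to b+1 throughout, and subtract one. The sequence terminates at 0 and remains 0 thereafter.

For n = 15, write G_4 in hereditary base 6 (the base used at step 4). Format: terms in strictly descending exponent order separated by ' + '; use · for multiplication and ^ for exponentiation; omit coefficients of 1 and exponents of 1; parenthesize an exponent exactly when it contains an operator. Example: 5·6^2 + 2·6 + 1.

6^(6 + 1) + 6^6 + 1

step 0: 15 = 2^(2 + 1) + 2^2 + 2 + 1; sub 3 for 2: 3^(3 + 1) + 3^3 + 3 + 1; = 112; G_1 = 112−1 = 111
step 1: 111 = 3^(3 + 1) + 3^3 + 3; sub 4 for 3: 4^(4 + 1) + 4^4 + 4; = 1284; G_2 = 1284−1 = 1283
step 2: 1283 = 4^(4 + 1) + 4^4 + 3; sub 5 for 4: 5^(5 + 1) + 5^5 + 3; = 18753; G_3 = 18753−1 = 18752
step 3: 18752 = 5^(5 + 1) + 5^5 + 2; sub 6 for 5: 6^(6 + 1) + 6^6 + 2; = 326594; G_4 = 326594−1 = 326593
step 4: 326593 = 6^(6 + 1) + 6^6 + 1; sub 7 for 6: 7^(7 + 1) + 7^7 + 1; = 6588345; G_5 = 6588345−1 = 6588344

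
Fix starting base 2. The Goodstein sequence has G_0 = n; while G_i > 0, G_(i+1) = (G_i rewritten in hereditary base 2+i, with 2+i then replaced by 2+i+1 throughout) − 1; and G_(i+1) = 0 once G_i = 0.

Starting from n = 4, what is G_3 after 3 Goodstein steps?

i=0: 4 = 2^2 (b=2); 2→3: 3^3 = 27; 27−1 = 26
i=1: 26 = 2·3^2 + 2·3 + 2 (b=3); 3→4: 2·4^2 + 2·4 + 2 = 42; 42−1 = 41
i=2: 41 = 2·4^2 + 2·4 + 1 (b=4); 4→5: 2·5^2 + 2·5 + 1 = 61; 61−1 = 60

60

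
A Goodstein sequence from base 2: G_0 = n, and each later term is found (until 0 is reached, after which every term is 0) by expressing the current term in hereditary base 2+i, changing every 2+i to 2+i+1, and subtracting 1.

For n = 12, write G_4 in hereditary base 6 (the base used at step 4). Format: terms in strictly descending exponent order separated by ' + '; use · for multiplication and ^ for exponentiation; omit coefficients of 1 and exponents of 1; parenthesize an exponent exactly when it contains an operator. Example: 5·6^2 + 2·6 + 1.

i=0: 12 = 2^(2 + 1) + 2^2 (b=2); 2→3: 3^(3 + 1) + 3^3 = 108; 108−1 = 107
i=1: 107 = 3^(3 + 1) + 2·3^2 + 2·3 + 2 (b=3); 3→4: 4^(4 + 1) + 2·4^2 + 2·4 + 2 = 1066; 1066−1 = 1065
i=2: 1065 = 4^(4 + 1) + 2·4^2 + 2·4 + 1 (b=4); 4→5: 5^(5 + 1) + 2·5^2 + 2·5 + 1 = 15686; 15686−1 = 15685
i=3: 15685 = 5^(5 + 1) + 2·5^2 + 2·5 (b=5); 5→6: 6^(6 + 1) + 2·6^2 + 2·6 = 280020; 280020−1 = 280019

6^(6 + 1) + 2·6^2 + 6 + 5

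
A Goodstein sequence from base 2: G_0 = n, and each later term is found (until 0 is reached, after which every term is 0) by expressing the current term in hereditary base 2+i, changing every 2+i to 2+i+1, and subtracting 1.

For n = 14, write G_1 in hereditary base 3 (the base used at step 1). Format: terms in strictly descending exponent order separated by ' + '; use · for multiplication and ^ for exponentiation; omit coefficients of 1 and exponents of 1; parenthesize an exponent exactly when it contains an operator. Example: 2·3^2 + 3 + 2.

G_0=14  [base 2] 2^(2 + 1) + 2^2 + 2  →[2↦3]→  3^(3 + 1) + 3^3 + 3 = 111  −1 ⇒ G_1=110
G_1=110  [base 3] 3^(3 + 1) + 3^3 + 2  →[3↦4]→  4^(4 + 1) + 4^4 + 2 = 1282  −1 ⇒ G_2=1281

3^(3 + 1) + 3^3 + 2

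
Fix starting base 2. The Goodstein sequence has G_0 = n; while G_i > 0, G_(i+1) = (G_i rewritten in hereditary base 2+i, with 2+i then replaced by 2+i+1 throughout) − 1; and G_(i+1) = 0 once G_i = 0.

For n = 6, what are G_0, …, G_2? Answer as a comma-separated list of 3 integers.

6, 29, 257

(0) 6|_2 = 2^2 + 2 ↦ 3^3 + 3|_3 = 30 ⇒ 29
(1) 29|_3 = 3^3 + 2 ↦ 4^4 + 2|_4 = 258 ⇒ 257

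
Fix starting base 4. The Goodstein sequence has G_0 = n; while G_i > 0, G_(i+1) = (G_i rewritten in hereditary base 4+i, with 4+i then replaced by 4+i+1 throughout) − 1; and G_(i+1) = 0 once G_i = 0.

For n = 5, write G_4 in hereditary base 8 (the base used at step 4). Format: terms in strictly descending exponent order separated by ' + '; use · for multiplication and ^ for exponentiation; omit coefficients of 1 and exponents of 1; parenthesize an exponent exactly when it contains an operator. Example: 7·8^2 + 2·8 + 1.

3

step 0: 5 = 4 + 1; sub 5 for 4: 5 + 1; = 6; G_1 = 6−1 = 5
step 1: 5 = 5; sub 6 for 5: 6; = 6; G_2 = 6−1 = 5
step 2: 5 = 5; sub 7 for 6: 5; = 5; G_3 = 5−1 = 4
step 3: 4 = 4; sub 8 for 7: 4; = 4; G_4 = 4−1 = 3
step 4: 3 = 3; sub 9 for 8: 3; = 3; G_5 = 3−1 = 2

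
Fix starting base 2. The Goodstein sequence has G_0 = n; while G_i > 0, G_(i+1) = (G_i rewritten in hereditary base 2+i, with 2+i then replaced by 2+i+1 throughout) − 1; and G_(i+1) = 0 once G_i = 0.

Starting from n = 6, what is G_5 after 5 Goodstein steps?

98039

i=0: 6 = 2^2 + 2 (b=2); 2→3: 3^3 + 3 = 30; 30−1 = 29
i=1: 29 = 3^3 + 2 (b=3); 3→4: 4^4 + 2 = 258; 258−1 = 257
i=2: 257 = 4^4 + 1 (b=4); 4→5: 5^5 + 1 = 3126; 3126−1 = 3125
i=3: 3125 = 5^5 (b=5); 5→6: 6^6 = 46656; 46656−1 = 46655
i=4: 46655 = 5·6^5 + 5·6^4 + 5·6^3 + 5·6^2 + 5·6 + 5 (b=6); 6→7: 5·7^5 + 5·7^4 + 5·7^3 + 5·7^2 + 5·7 + 5 = 98040; 98040−1 = 98039
i=5: 98039 = 5·7^5 + 5·7^4 + 5·7^3 + 5·7^2 + 5·7 + 4 (b=7); 7→8: 5·8^5 + 5·8^4 + 5·8^3 + 5·8^2 + 5·8 + 4 = 187244; 187244−1 = 187243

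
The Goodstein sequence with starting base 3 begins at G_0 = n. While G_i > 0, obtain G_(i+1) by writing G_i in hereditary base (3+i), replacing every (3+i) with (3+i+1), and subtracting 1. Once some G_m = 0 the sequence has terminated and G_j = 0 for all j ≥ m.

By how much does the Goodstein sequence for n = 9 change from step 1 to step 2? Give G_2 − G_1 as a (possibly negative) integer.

2

G_0 = 9. HB_3(9) = 3^2. Bump = 16. G_1 = 15.
G_1 = 15. HB_4(15) = 3·4 + 3. Bump = 18. G_2 = 17.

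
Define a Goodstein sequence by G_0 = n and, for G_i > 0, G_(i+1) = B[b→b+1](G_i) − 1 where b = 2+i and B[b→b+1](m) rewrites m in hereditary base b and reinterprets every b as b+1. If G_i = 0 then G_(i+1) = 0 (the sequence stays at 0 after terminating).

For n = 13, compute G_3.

16092

G_0 = 13. HB_2(13) = 2^(2 + 1) + 2^2 + 1. Bump = 109. G_1 = 108.
G_1 = 108. HB_3(108) = 3^(3 + 1) + 3^3. Bump = 1280. G_2 = 1279.
G_2 = 1279. HB_4(1279) = 4^(4 + 1) + 3·4^3 + 3·4^2 + 3·4 + 3. Bump = 16093. G_3 = 16092.
G_3 = 16092. HB_5(16092) = 5^(5 + 1) + 3·5^3 + 3·5^2 + 3·5 + 2. Bump = 280712. G_4 = 280711.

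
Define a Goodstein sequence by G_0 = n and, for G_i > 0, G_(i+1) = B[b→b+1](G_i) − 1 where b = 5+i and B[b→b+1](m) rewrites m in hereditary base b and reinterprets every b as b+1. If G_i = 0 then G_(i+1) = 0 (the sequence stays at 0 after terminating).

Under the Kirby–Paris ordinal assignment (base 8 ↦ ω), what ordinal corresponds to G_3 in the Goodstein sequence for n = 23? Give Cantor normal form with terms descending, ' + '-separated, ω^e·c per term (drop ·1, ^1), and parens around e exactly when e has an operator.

G_0=23  [base 5] 4·5 + 3  →[5↦6]→  4·6 + 3 = 27  −1 ⇒ G_1=26
G_1=26  [base 6] 4·6 + 2  →[6↦7]→  4·7 + 2 = 30  −1 ⇒ G_2=29
G_2=29  [base 7] 4·7 + 1  →[7↦8]→  4·8 + 1 = 33  −1 ⇒ G_3=32
G_3=32  [base 8] 4·8  →[8↦9]→  4·9 = 36  −1 ⇒ G_4=35

ω·4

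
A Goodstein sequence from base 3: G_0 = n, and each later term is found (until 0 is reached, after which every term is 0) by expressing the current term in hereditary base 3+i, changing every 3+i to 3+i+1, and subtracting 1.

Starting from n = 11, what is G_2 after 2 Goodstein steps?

25

(0) 11|_3 = 3^2 + 2 ↦ 4^2 + 2|_4 = 18 ⇒ 17
(1) 17|_4 = 4^2 + 1 ↦ 5^2 + 1|_5 = 26 ⇒ 25
(2) 25|_5 = 5^2 ↦ 6^2|_6 = 36 ⇒ 35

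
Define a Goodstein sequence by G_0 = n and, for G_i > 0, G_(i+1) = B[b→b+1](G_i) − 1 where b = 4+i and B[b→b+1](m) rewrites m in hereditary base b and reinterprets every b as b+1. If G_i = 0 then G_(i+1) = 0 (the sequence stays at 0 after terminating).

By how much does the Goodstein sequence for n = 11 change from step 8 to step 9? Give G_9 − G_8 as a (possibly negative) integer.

i=0: 11 = 2·4 + 3 (b=4); 4→5: 2·5 + 3 = 13; 13−1 = 12
i=1: 12 = 2·5 + 2 (b=5); 5→6: 2·6 + 2 = 14; 14−1 = 13
i=2: 13 = 2·6 + 1 (b=6); 6→7: 2·7 + 1 = 15; 15−1 = 14
i=3: 14 = 2·7 (b=7); 7→8: 2·8 = 16; 16−1 = 15
i=4: 15 = 8 + 7 (b=8); 8→9: 9 + 7 = 16; 16−1 = 15
i=5: 15 = 9 + 6 (b=9); 9→10: 10 + 6 = 16; 16−1 = 15
i=6: 15 = 10 + 5 (b=10); 10→11: 11 + 5 = 16; 16−1 = 15
i=7: 15 = 11 + 4 (b=11); 11→12: 12 + 4 = 16; 16−1 = 15
i=8: 15 = 12 + 3 (b=12); 12→13: 13 + 3 = 16; 16−1 = 15

0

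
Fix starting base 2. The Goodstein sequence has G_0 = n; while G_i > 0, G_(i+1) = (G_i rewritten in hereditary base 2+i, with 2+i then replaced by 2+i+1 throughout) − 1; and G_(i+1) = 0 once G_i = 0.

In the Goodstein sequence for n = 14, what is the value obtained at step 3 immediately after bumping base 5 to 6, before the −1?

i=0: 14 = 2^(2 + 1) + 2^2 + 2 (b=2); 2→3: 3^(3 + 1) + 3^3 + 3 = 111; 111−1 = 110
i=1: 110 = 3^(3 + 1) + 3^3 + 2 (b=3); 3→4: 4^(4 + 1) + 4^4 + 2 = 1282; 1282−1 = 1281
i=2: 1281 = 4^(4 + 1) + 4^4 + 1 (b=4); 4→5: 5^(5 + 1) + 5^5 + 1 = 18751; 18751−1 = 18750
i=3: 18750 = 5^(5 + 1) + 5^5 (b=5); 5→6: 6^(6 + 1) + 6^6 = 326592; 326592−1 = 326591

326592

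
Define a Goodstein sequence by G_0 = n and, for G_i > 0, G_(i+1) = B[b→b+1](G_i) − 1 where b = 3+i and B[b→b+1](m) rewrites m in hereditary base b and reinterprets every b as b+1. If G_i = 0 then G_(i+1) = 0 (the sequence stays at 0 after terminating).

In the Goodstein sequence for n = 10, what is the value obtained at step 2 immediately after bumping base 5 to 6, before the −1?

(0) 10|_3 = 3^2 + 1 ↦ 4^2 + 1|_4 = 17 ⇒ 16
(1) 16|_4 = 4^2 ↦ 5^2|_5 = 25 ⇒ 24

28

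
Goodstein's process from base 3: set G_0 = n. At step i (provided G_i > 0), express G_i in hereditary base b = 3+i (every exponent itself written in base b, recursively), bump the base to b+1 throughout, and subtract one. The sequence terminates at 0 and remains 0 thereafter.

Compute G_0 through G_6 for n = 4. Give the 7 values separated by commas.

4, 4, 4, 3, 2, 1, 0

i=0: 4 = 3 + 1 (b=3); 3→4: 4 + 1 = 5; 5−1 = 4
i=1: 4 = 4 (b=4); 4→5: 5 = 5; 5−1 = 4
i=2: 4 = 4 (b=5); 5→6: 4 = 4; 4−1 = 3
i=3: 3 = 3 (b=6); 6→7: 3 = 3; 3−1 = 2
i=4: 2 = 2 (b=7); 7→8: 2 = 2; 2−1 = 1
i=5: 1 = 1 (b=8); 8→9: 1 = 1; 1−1 = 0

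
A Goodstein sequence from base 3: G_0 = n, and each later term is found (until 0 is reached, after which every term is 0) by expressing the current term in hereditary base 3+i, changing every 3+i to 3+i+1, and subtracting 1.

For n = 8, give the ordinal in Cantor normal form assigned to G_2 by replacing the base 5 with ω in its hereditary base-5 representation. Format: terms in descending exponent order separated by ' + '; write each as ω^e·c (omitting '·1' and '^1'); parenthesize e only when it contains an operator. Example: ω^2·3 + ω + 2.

ω·2

step 0: 8 = 2·3 + 2; sub 4 for 3: 2·4 + 2; = 10; G_1 = 10−1 = 9
step 1: 9 = 2·4 + 1; sub 5 for 4: 2·5 + 1; = 11; G_2 = 11−1 = 10
step 2: 10 = 2·5; sub 6 for 5: 2·6; = 12; G_3 = 12−1 = 11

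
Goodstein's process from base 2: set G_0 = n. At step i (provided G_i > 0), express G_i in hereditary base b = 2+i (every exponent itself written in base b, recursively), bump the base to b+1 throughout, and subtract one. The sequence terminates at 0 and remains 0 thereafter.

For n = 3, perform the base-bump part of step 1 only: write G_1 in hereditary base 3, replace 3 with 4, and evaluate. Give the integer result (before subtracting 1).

4

3 —HB2→ 2 + 1 —bump→ 3 + 1 = 4 —(−1)→ 3
3 —HB3→ 3 —bump→ 4 = 4 —(−1)→ 3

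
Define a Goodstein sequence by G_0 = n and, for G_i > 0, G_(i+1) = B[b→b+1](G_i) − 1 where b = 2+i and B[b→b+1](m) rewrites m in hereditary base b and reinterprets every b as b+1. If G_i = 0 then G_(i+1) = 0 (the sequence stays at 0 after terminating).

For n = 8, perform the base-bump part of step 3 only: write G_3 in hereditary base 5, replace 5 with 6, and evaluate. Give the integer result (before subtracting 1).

93396

G_0=8  [base 2] 2^(2 + 1)  →[2↦3]→  3^(3 + 1) = 81  −1 ⇒ G_1=80
G_1=80  [base 3] 2·3^3 + 2·3^2 + 2·3 + 2  →[3↦4]→  2·4^4 + 2·4^2 + 2·4 + 2 = 554  −1 ⇒ G_2=553
G_2=553  [base 4] 2·4^4 + 2·4^2 + 2·4 + 1  →[4↦5]→  2·5^5 + 2·5^2 + 2·5 + 1 = 6311  −1 ⇒ G_3=6310
G_3=6310  [base 5] 2·5^5 + 2·5^2 + 2·5  →[5↦6]→  2·6^6 + 2·6^2 + 2·6 = 93396  −1 ⇒ G_4=93395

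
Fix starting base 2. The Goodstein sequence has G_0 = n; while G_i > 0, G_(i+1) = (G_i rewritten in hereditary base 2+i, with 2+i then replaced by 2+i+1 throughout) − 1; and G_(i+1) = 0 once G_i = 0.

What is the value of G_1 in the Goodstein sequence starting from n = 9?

step 0: 9 = 2^(2 + 1) + 1; sub 3 for 2: 3^(3 + 1) + 1; = 82; G_1 = 82−1 = 81
step 1: 81 = 3^(3 + 1); sub 4 for 3: 4^(4 + 1); = 1024; G_2 = 1024−1 = 1023

81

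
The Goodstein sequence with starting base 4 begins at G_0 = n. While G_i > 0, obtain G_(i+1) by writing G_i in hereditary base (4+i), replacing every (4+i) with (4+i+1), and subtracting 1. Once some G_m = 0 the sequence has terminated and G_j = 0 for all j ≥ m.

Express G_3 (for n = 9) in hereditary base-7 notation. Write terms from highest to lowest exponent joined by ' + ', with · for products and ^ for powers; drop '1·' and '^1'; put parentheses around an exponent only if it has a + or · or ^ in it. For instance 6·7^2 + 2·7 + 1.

7 + 4

9 —HB4→ 2·4 + 1 —bump→ 2·5 + 1 = 11 —(−1)→ 10
10 —HB5→ 2·5 —bump→ 2·6 = 12 —(−1)→ 11
11 —HB6→ 6 + 5 —bump→ 7 + 5 = 12 —(−1)→ 11
11 —HB7→ 7 + 4 —bump→ 8 + 4 = 12 —(−1)→ 11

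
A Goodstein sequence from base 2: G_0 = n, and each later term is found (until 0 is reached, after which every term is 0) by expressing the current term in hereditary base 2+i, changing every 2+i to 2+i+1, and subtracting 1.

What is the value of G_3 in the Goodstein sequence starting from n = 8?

base 2: 8 = 2^(2 + 1); at 3: 3^(3 + 1) = 81; next = 80
base 3: 80 = 2·3^3 + 2·3^2 + 2·3 + 2; at 4: 2·4^4 + 2·4^2 + 2·4 + 2 = 554; next = 553
base 4: 553 = 2·4^4 + 2·4^2 + 2·4 + 1; at 5: 2·5^5 + 2·5^2 + 2·5 + 1 = 6311; next = 6310
base 5: 6310 = 2·5^5 + 2·5^2 + 2·5; at 6: 2·6^6 + 2·6^2 + 2·6 = 93396; next = 93395

6310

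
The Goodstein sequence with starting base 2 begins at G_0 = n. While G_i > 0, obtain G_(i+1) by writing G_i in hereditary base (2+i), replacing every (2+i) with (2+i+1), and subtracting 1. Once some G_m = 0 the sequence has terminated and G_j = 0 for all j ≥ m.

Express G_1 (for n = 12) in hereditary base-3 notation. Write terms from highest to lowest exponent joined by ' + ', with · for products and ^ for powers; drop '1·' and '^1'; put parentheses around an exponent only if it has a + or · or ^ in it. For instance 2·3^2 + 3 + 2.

3^(3 + 1) + 2·3^2 + 2·3 + 2

G_0=12  [base 2] 2^(2 + 1) + 2^2  →[2↦3]→  3^(3 + 1) + 3^3 = 108  −1 ⇒ G_1=107
G_1=107  [base 3] 3^(3 + 1) + 2·3^2 + 2·3 + 2  →[3↦4]→  4^(4 + 1) + 2·4^2 + 2·4 + 2 = 1066  −1 ⇒ G_2=1065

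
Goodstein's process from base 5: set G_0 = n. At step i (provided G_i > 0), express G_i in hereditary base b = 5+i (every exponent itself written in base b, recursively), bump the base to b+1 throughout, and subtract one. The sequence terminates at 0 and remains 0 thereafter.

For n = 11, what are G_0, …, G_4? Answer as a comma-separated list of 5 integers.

11, 12, 13, 13, 13

G_0=11  [base 5] 2·5 + 1  →[5↦6]→  2·6 + 1 = 13  −1 ⇒ G_1=12
G_1=12  [base 6] 2·6  →[6↦7]→  2·7 = 14  −1 ⇒ G_2=13
G_2=13  [base 7] 7 + 6  →[7↦8]→  8 + 6 = 14  −1 ⇒ G_3=13
G_3=13  [base 8] 8 + 5  →[8↦9]→  9 + 5 = 14  −1 ⇒ G_4=13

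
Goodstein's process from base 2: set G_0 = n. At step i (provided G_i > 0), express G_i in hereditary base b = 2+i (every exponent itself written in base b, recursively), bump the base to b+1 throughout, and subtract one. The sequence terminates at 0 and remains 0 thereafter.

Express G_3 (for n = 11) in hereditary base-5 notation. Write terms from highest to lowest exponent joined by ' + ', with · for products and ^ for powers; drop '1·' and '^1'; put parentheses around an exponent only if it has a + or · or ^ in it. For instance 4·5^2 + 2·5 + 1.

5^(5 + 1) + 2

base 2: 11 = 2^(2 + 1) + 2 + 1; at 3: 3^(3 + 1) + 3 + 1 = 85; next = 84
base 3: 84 = 3^(3 + 1) + 3; at 4: 4^(4 + 1) + 4 = 1028; next = 1027
base 4: 1027 = 4^(4 + 1) + 3; at 5: 5^(5 + 1) + 3 = 15628; next = 15627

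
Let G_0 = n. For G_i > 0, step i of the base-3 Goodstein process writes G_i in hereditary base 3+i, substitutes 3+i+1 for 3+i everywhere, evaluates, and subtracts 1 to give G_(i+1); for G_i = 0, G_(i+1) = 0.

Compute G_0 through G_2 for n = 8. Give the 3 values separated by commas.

8, 9, 10

G_0 = 8. HB_3(8) = 2·3 + 2. Bump = 10. G_1 = 9.
G_1 = 9. HB_4(9) = 2·4 + 1. Bump = 11. G_2 = 10.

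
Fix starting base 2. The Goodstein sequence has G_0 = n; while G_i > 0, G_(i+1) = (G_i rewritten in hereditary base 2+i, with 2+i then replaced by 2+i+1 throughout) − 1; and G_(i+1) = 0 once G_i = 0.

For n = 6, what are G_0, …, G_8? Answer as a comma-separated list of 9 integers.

6, 29, 257, 3125, 46655, 98039, 187243, 332147, 555551

6 —HB2→ 2^2 + 2 —bump→ 3^3 + 3 = 30 —(−1)→ 29
29 —HB3→ 3^3 + 2 —bump→ 4^4 + 2 = 258 —(−1)→ 257
257 —HB4→ 4^4 + 1 —bump→ 5^5 + 1 = 3126 —(−1)→ 3125
3125 —HB5→ 5^5 —bump→ 6^6 = 46656 —(−1)→ 46655
46655 —HB6→ 5·6^5 + 5·6^4 + 5·6^3 + 5·6^2 + 5·6 + 5 —bump→ 5·7^5 + 5·7^4 + 5·7^3 + 5·7^2 + 5·7 + 5 = 98040 —(−1)→ 98039
98039 —HB7→ 5·7^5 + 5·7^4 + 5·7^3 + 5·7^2 + 5·7 + 4 —bump→ 5·8^5 + 5·8^4 + 5·8^3 + 5·8^2 + 5·8 + 4 = 187244 —(−1)→ 187243
187243 —HB8→ 5·8^5 + 5·8^4 + 5·8^3 + 5·8^2 + 5·8 + 3 —bump→ 5·9^5 + 5·9^4 + 5·9^3 + 5·9^2 + 5·9 + 3 = 332148 —(−1)→ 332147
332147 —HB9→ 5·9^5 + 5·9^4 + 5·9^3 + 5·9^2 + 5·9 + 2 —bump→ 5·10^5 + 5·10^4 + 5·10^3 + 5·10^2 + 5·10 + 2 = 555552 —(−1)→ 555551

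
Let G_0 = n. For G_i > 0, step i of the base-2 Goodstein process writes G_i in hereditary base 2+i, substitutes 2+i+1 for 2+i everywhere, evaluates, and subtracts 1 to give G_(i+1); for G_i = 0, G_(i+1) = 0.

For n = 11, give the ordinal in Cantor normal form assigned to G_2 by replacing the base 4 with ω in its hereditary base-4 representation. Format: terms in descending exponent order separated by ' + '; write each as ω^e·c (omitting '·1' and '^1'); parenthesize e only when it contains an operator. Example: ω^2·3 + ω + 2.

base 2: 11 = 2^(2 + 1) + 2 + 1; at 3: 3^(3 + 1) + 3 + 1 = 85; next = 84
base 3: 84 = 3^(3 + 1) + 3; at 4: 4^(4 + 1) + 4 = 1028; next = 1027
base 4: 1027 = 4^(4 + 1) + 3; at 5: 5^(5 + 1) + 3 = 15628; next = 15627

ω^(ω + 1) + 3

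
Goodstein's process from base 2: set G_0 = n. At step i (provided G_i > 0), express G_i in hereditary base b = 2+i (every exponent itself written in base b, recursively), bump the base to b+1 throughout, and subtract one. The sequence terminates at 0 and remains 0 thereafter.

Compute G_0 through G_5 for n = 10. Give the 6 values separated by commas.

step 0: 10 = 2^(2 + 1) + 2; sub 3 for 2: 3^(3 + 1) + 3; = 84; G_1 = 84−1 = 83
step 1: 83 = 3^(3 + 1) + 2; sub 4 for 3: 4^(4 + 1) + 2; = 1026; G_2 = 1026−1 = 1025
step 2: 1025 = 4^(4 + 1) + 1; sub 5 for 4: 5^(5 + 1) + 1; = 15626; G_3 = 15626−1 = 15625
step 3: 15625 = 5^(5 + 1); sub 6 for 5: 6^(6 + 1); = 279936; G_4 = 279936−1 = 279935
step 4: 279935 = 5·6^6 + 5·6^5 + 5·6^4 + 5·6^3 + 5·6^2 + 5·6 + 5; sub 7 for 6: 5·7^7 + 5·7^5 + 5·7^4 + 5·7^3 + 5·7^2 + 5·7 + 5; = 4215755; G_5 = 4215755−1 = 4215754

10, 83, 1025, 15625, 279935, 4215754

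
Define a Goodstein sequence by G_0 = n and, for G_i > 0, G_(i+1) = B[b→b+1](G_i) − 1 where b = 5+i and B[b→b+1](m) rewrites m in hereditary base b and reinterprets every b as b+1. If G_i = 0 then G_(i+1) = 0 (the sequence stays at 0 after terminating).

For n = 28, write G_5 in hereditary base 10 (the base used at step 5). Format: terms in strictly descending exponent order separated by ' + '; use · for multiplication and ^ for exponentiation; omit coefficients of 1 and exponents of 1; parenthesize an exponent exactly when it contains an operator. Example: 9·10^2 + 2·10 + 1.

G_0 = 28. HB_5(28) = 5^2 + 3. Bump = 39. G_1 = 38.
G_1 = 38. HB_6(38) = 6^2 + 2. Bump = 51. G_2 = 50.
G_2 = 50. HB_7(50) = 7^2 + 1. Bump = 65. G_3 = 64.
G_3 = 64. HB_8(64) = 8^2. Bump = 81. G_4 = 80.
G_4 = 80. HB_9(80) = 8·9 + 8. Bump = 88. G_5 = 87.

8·10 + 7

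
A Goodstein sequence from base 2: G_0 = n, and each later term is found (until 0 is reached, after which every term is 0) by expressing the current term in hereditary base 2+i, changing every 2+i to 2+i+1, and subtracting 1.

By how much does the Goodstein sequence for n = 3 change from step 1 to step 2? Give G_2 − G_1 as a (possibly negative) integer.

base 2: 3 = 2 + 1; at 3: 3 + 1 = 4; next = 3
base 3: 3 = 3; at 4: 4 = 4; next = 3

0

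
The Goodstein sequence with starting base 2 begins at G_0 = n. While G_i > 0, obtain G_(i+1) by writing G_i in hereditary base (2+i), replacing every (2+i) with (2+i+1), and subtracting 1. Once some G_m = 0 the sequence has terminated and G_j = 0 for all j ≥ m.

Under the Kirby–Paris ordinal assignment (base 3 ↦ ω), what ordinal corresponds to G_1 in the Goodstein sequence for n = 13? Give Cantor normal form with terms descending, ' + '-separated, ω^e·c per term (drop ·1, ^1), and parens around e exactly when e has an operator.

i=0: 13 = 2^(2 + 1) + 2^2 + 1 (b=2); 2→3: 3^(3 + 1) + 3^3 + 1 = 109; 109−1 = 108
i=1: 108 = 3^(3 + 1) + 3^3 (b=3); 3→4: 4^(4 + 1) + 4^4 = 1280; 1280−1 = 1279

ω^(ω + 1) + ω^ω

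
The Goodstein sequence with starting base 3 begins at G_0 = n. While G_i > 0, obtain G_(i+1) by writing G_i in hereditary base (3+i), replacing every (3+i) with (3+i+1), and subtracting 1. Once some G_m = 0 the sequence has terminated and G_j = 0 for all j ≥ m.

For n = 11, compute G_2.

G_0 = 11. HB_3(11) = 3^2 + 2. Bump = 18. G_1 = 17.
G_1 = 17. HB_4(17) = 4^2 + 1. Bump = 26. G_2 = 25.

25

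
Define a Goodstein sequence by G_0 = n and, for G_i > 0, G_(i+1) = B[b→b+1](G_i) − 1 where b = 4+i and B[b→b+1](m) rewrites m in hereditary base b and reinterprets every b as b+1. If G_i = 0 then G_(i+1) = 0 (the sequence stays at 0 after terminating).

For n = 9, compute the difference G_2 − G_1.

1

9 —HB4→ 2·4 + 1 —bump→ 2·5 + 1 = 11 —(−1)→ 10
10 —HB5→ 2·5 —bump→ 2·6 = 12 —(−1)→ 11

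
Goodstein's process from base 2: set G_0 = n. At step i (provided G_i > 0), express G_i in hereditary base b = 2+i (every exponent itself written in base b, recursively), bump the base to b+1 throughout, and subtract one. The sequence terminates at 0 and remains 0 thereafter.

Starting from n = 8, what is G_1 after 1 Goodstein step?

[0] 8 ≡ 2^(2 + 1) (base 2). Lift 3: 81. −1: 80.
[1] 80 ≡ 2·3^3 + 2·3^2 + 2·3 + 2 (base 3). Lift 4: 554. −1: 553.

80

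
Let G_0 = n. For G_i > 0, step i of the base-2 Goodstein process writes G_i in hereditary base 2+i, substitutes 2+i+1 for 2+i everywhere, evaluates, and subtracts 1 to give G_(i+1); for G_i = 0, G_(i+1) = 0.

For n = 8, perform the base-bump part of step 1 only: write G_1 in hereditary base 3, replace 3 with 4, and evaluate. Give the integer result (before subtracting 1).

base 2: 8 = 2^(2 + 1); at 3: 3^(3 + 1) = 81; next = 80
base 3: 80 = 2·3^3 + 2·3^2 + 2·3 + 2; at 4: 2·4^4 + 2·4^2 + 2·4 + 2 = 554; next = 553

554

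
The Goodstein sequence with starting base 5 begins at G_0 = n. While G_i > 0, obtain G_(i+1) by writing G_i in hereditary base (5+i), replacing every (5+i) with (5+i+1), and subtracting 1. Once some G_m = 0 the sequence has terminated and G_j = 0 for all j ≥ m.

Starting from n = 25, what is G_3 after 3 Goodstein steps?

43

25 —HB5→ 5^2 —bump→ 6^2 = 36 —(−1)→ 35
35 —HB6→ 5·6 + 5 —bump→ 5·7 + 5 = 40 —(−1)→ 39
39 —HB7→ 5·7 + 4 —bump→ 5·8 + 4 = 44 —(−1)→ 43
43 —HB8→ 5·8 + 3 —bump→ 5·9 + 3 = 48 —(−1)→ 47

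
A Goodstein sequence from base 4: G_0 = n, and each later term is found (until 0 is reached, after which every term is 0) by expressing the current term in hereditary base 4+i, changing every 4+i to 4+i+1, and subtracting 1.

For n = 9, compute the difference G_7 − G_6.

(0) 9|_4 = 2·4 + 1 ↦ 2·5 + 1|_5 = 11 ⇒ 10
(1) 10|_5 = 2·5 ↦ 2·6|_6 = 12 ⇒ 11
(2) 11|_6 = 6 + 5 ↦ 7 + 5|_7 = 12 ⇒ 11
(3) 11|_7 = 7 + 4 ↦ 8 + 4|_8 = 12 ⇒ 11
(4) 11|_8 = 8 + 3 ↦ 9 + 3|_9 = 12 ⇒ 11
(5) 11|_9 = 9 + 2 ↦ 10 + 2|_10 = 12 ⇒ 11
(6) 11|_10 = 10 + 1 ↦ 11 + 1|_11 = 12 ⇒ 11

0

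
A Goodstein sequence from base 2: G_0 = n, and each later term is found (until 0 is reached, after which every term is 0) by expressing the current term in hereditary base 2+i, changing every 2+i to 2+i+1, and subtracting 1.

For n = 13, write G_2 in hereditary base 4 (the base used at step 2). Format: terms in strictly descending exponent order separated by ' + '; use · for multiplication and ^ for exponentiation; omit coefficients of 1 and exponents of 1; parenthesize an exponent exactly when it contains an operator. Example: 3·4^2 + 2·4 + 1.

4^(4 + 1) + 3·4^3 + 3·4^2 + 3·4 + 3

i=0: 13 = 2^(2 + 1) + 2^2 + 1 (b=2); 2→3: 3^(3 + 1) + 3^3 + 1 = 109; 109−1 = 108
i=1: 108 = 3^(3 + 1) + 3^3 (b=3); 3→4: 4^(4 + 1) + 4^4 = 1280; 1280−1 = 1279
i=2: 1279 = 4^(4 + 1) + 3·4^3 + 3·4^2 + 3·4 + 3 (b=4); 4→5: 5^(5 + 1) + 3·5^3 + 3·5^2 + 3·5 + 3 = 16093; 16093−1 = 16092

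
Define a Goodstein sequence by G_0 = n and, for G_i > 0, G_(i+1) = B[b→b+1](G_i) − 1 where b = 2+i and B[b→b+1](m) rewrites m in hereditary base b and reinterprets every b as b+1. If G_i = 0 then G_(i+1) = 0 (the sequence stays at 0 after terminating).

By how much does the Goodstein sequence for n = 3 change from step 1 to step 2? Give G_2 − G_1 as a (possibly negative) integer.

[0] 3 ≡ 2 + 1 (base 2). Lift 3: 4. −1: 3.
[1] 3 ≡ 3 (base 3). Lift 4: 4. −1: 3.

0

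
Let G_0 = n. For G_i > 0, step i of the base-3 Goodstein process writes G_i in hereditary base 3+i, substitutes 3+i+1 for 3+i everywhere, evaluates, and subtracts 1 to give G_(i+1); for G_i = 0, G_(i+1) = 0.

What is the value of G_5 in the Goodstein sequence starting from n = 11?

i=0: 11 = 3^2 + 2 (b=3); 3→4: 4^2 + 2 = 18; 18−1 = 17
i=1: 17 = 4^2 + 1 (b=4); 4→5: 5^2 + 1 = 26; 26−1 = 25
i=2: 25 = 5^2 (b=5); 5→6: 6^2 = 36; 36−1 = 35
i=3: 35 = 5·6 + 5 (b=6); 6→7: 5·7 + 5 = 40; 40−1 = 39
i=4: 39 = 5·7 + 4 (b=7); 7→8: 5·8 + 4 = 44; 44−1 = 43
i=5: 43 = 5·8 + 3 (b=8); 8→9: 5·9 + 3 = 48; 48−1 = 47

43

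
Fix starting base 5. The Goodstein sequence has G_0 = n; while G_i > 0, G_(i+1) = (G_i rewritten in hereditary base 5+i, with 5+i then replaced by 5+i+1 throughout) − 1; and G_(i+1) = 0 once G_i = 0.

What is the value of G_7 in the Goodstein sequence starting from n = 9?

(0) 9|_5 = 5 + 4 ↦ 6 + 4|_6 = 10 ⇒ 9
(1) 9|_6 = 6 + 3 ↦ 7 + 3|_7 = 10 ⇒ 9
(2) 9|_7 = 7 + 2 ↦ 8 + 2|_8 = 10 ⇒ 9
(3) 9|_8 = 8 + 1 ↦ 9 + 1|_9 = 10 ⇒ 9
(4) 9|_9 = 9 ↦ 10|_10 = 10 ⇒ 9
(5) 9|_10 = 9 ↦ 9|_11 = 9 ⇒ 8
(6) 8|_11 = 8 ↦ 8|_12 = 8 ⇒ 7
(7) 7|_12 = 7 ↦ 7|_13 = 7 ⇒ 6

7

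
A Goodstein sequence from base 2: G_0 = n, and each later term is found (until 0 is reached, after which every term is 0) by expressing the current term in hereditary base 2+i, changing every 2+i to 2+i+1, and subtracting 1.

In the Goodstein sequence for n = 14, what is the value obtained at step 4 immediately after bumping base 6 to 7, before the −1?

5862841

step 0: 14 = 2^(2 + 1) + 2^2 + 2; sub 3 for 2: 3^(3 + 1) + 3^3 + 3; = 111; G_1 = 111−1 = 110
step 1: 110 = 3^(3 + 1) + 3^3 + 2; sub 4 for 3: 4^(4 + 1) + 4^4 + 2; = 1282; G_2 = 1282−1 = 1281
step 2: 1281 = 4^(4 + 1) + 4^4 + 1; sub 5 for 4: 5^(5 + 1) + 5^5 + 1; = 18751; G_3 = 18751−1 = 18750
step 3: 18750 = 5^(5 + 1) + 5^5; sub 6 for 5: 6^(6 + 1) + 6^6; = 326592; G_4 = 326592−1 = 326591
step 4: 326591 = 6^(6 + 1) + 5·6^5 + 5·6^4 + 5·6^3 + 5·6^2 + 5·6 + 5; sub 7 for 6: 7^(7 + 1) + 5·7^5 + 5·7^4 + 5·7^3 + 5·7^2 + 5·7 + 5; = 5862841; G_5 = 5862841−1 = 5862840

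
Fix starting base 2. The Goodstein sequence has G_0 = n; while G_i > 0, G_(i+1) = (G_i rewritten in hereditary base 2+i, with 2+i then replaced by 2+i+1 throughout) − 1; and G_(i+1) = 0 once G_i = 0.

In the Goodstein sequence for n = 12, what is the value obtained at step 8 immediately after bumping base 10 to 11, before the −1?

3138428376975

(0) 12|_2 = 2^(2 + 1) + 2^2 ↦ 3^(3 + 1) + 3^3|_3 = 108 ⇒ 107
(1) 107|_3 = 3^(3 + 1) + 2·3^2 + 2·3 + 2 ↦ 4^(4 + 1) + 2·4^2 + 2·4 + 2|_4 = 1066 ⇒ 1065
(2) 1065|_4 = 4^(4 + 1) + 2·4^2 + 2·4 + 1 ↦ 5^(5 + 1) + 2·5^2 + 2·5 + 1|_5 = 15686 ⇒ 15685
(3) 15685|_5 = 5^(5 + 1) + 2·5^2 + 2·5 ↦ 6^(6 + 1) + 2·6^2 + 2·6|_6 = 280020 ⇒ 280019
(4) 280019|_6 = 6^(6 + 1) + 2·6^2 + 6 + 5 ↦ 7^(7 + 1) + 2·7^2 + 7 + 5|_7 = 5764911 ⇒ 5764910
(5) 5764910|_7 = 7^(7 + 1) + 2·7^2 + 7 + 4 ↦ 8^(8 + 1) + 2·8^2 + 8 + 4|_8 = 134217868 ⇒ 134217867
(6) 134217867|_8 = 8^(8 + 1) + 2·8^2 + 8 + 3 ↦ 9^(9 + 1) + 2·9^2 + 9 + 3|_9 = 3486784575 ⇒ 3486784574
(7) 3486784574|_9 = 9^(9 + 1) + 2·9^2 + 9 + 2 ↦ 10^(10 + 1) + 2·10^2 + 10 + 2|_10 = 100000000212 ⇒ 100000000211
(8) 100000000211|_10 = 10^(10 + 1) + 2·10^2 + 10 + 1 ↦ 11^(11 + 1) + 2·11^2 + 11 + 1|_11 = 3138428376975 ⇒ 3138428376974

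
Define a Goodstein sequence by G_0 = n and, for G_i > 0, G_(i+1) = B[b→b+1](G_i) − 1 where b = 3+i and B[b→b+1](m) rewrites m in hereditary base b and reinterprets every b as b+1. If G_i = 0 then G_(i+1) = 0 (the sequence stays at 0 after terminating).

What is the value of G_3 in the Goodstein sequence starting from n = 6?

(0) 6|_3 = 2·3 ↦ 2·4|_4 = 8 ⇒ 7
(1) 7|_4 = 4 + 3 ↦ 5 + 3|_5 = 8 ⇒ 7
(2) 7|_5 = 5 + 2 ↦ 6 + 2|_6 = 8 ⇒ 7
(3) 7|_6 = 6 + 1 ↦ 7 + 1|_7 = 8 ⇒ 7

7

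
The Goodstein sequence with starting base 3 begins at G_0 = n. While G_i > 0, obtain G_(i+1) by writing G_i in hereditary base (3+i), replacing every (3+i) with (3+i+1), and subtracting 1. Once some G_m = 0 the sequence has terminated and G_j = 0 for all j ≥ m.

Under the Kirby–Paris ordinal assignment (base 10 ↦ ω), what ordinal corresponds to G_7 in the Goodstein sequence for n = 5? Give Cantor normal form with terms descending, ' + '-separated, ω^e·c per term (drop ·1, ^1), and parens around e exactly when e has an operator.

G_0 = 5. HB_3(5) = 3 + 2. Bump = 6. G_1 = 5.
G_1 = 5. HB_4(5) = 4 + 1. Bump = 6. G_2 = 5.
G_2 = 5. HB_5(5) = 5. Bump = 6. G_3 = 5.
G_3 = 5. HB_6(5) = 5. Bump = 5. G_4 = 4.
G_4 = 4. HB_7(4) = 4. Bump = 4. G_5 = 3.
G_5 = 3. HB_8(3) = 3. Bump = 3. G_6 = 2.
G_6 = 2. HB_9(2) = 2. Bump = 2. G_7 = 1.

1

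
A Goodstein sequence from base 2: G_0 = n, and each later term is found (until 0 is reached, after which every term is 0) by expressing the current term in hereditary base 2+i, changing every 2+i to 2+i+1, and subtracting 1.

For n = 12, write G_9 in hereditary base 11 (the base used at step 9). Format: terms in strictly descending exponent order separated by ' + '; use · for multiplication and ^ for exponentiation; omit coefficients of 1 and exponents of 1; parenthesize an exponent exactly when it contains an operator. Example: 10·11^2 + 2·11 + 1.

[0] 12 ≡ 2^(2 + 1) + 2^2 (base 2). Lift 3: 108. −1: 107.
[1] 107 ≡ 3^(3 + 1) + 2·3^2 + 2·3 + 2 (base 3). Lift 4: 1066. −1: 1065.
[2] 1065 ≡ 4^(4 + 1) + 2·4^2 + 2·4 + 1 (base 4). Lift 5: 15686. −1: 15685.
[3] 15685 ≡ 5^(5 + 1) + 2·5^2 + 2·5 (base 5). Lift 6: 280020. −1: 280019.
[4] 280019 ≡ 6^(6 + 1) + 2·6^2 + 6 + 5 (base 6). Lift 7: 5764911. −1: 5764910.
[5] 5764910 ≡ 7^(7 + 1) + 2·7^2 + 7 + 4 (base 7). Lift 8: 134217868. −1: 134217867.
[6] 134217867 ≡ 8^(8 + 1) + 2·8^2 + 8 + 3 (base 8). Lift 9: 3486784575. −1: 3486784574.
[7] 3486784574 ≡ 9^(9 + 1) + 2·9^2 + 9 + 2 (base 9). Lift 10: 100000000212. −1: 100000000211.
[8] 100000000211 ≡ 10^(10 + 1) + 2·10^2 + 10 + 1 (base 10). Lift 11: 3138428376975. −1: 3138428376974.

11^(11 + 1) + 2·11^2 + 11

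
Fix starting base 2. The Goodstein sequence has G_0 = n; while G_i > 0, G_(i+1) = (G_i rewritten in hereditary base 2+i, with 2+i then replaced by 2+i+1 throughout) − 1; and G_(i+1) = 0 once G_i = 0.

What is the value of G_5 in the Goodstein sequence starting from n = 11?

5764801

11 —HB2→ 2^(2 + 1) + 2 + 1 —bump→ 3^(3 + 1) + 3 + 1 = 85 —(−1)→ 84
84 —HB3→ 3^(3 + 1) + 3 —bump→ 4^(4 + 1) + 4 = 1028 —(−1)→ 1027
1027 —HB4→ 4^(4 + 1) + 3 —bump→ 5^(5 + 1) + 3 = 15628 —(−1)→ 15627
15627 —HB5→ 5^(5 + 1) + 2 —bump→ 6^(6 + 1) + 2 = 279938 —(−1)→ 279937
279937 —HB6→ 6^(6 + 1) + 1 —bump→ 7^(7 + 1) + 1 = 5764802 —(−1)→ 5764801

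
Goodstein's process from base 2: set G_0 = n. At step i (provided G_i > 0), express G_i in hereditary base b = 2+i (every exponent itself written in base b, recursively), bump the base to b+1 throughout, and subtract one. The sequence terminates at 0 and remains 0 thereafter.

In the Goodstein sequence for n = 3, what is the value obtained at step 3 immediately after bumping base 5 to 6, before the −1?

2

step 0: 3 = 2 + 1; sub 3 for 2: 3 + 1; = 4; G_1 = 4−1 = 3
step 1: 3 = 3; sub 4 for 3: 4; = 4; G_2 = 4−1 = 3
step 2: 3 = 3; sub 5 for 4: 3; = 3; G_3 = 3−1 = 2
step 3: 2 = 2; sub 6 for 5: 2; = 2; G_4 = 2−1 = 1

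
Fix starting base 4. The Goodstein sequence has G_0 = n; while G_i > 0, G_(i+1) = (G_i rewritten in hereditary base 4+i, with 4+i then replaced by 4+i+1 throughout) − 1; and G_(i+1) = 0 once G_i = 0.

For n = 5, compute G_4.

3

[0] 5 ≡ 4 + 1 (base 4). Lift 5: 6. −1: 5.
[1] 5 ≡ 5 (base 5). Lift 6: 6. −1: 5.
[2] 5 ≡ 5 (base 6). Lift 7: 5. −1: 4.
[3] 4 ≡ 4 (base 7). Lift 8: 4. −1: 3.
[4] 3 ≡ 3 (base 8). Lift 9: 3. −1: 2.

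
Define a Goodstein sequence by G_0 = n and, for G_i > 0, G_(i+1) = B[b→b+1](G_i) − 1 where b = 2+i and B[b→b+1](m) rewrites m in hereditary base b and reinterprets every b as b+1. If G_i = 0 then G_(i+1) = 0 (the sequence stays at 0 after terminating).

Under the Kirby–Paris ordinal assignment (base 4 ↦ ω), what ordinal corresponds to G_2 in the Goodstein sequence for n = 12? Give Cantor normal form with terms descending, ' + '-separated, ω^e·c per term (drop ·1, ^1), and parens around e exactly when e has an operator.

ω^(ω + 1) + ω^2·2 + ω·2 + 1

G_0=12  [base 2] 2^(2 + 1) + 2^2  →[2↦3]→  3^(3 + 1) + 3^3 = 108  −1 ⇒ G_1=107
G_1=107  [base 3] 3^(3 + 1) + 2·3^2 + 2·3 + 2  →[3↦4]→  4^(4 + 1) + 2·4^2 + 2·4 + 2 = 1066  −1 ⇒ G_2=1065
G_2=1065  [base 4] 4^(4 + 1) + 2·4^2 + 2·4 + 1  →[4↦5]→  5^(5 + 1) + 2·5^2 + 2·5 + 1 = 15686  −1 ⇒ G_3=15685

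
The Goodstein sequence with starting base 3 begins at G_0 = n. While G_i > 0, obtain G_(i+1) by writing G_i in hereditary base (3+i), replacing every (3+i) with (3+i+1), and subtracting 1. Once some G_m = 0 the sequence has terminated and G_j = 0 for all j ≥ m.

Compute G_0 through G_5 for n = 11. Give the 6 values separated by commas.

11, 17, 25, 35, 39, 43

11 —HB3→ 3^2 + 2 —bump→ 4^2 + 2 = 18 —(−1)→ 17
17 —HB4→ 4^2 + 1 —bump→ 5^2 + 1 = 26 —(−1)→ 25
25 —HB5→ 5^2 —bump→ 6^2 = 36 —(−1)→ 35
35 —HB6→ 5·6 + 5 —bump→ 5·7 + 5 = 40 —(−1)→ 39
39 —HB7→ 5·7 + 4 —bump→ 5·8 + 4 = 44 —(−1)→ 43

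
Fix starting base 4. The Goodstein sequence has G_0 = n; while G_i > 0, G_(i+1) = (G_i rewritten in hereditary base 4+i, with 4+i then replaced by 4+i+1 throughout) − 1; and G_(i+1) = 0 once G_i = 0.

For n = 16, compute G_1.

16 —HB4→ 4^2 —bump→ 5^2 = 25 —(−1)→ 24
24 —HB5→ 4·5 + 4 —bump→ 4·6 + 4 = 28 —(−1)→ 27

24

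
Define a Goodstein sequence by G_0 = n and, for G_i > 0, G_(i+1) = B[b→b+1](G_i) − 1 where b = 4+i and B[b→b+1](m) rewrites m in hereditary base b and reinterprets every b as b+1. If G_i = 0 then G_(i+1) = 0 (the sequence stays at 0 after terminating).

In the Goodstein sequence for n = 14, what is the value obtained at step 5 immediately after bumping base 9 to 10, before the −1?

step 0: 14 = 3·4 + 2; sub 5 for 4: 3·5 + 2; = 17; G_1 = 17−1 = 16
step 1: 16 = 3·5 + 1; sub 6 for 5: 3·6 + 1; = 19; G_2 = 19−1 = 18
step 2: 18 = 3·6; sub 7 for 6: 3·7; = 21; G_3 = 21−1 = 20
step 3: 20 = 2·7 + 6; sub 8 for 7: 2·8 + 6; = 22; G_4 = 22−1 = 21
step 4: 21 = 2·8 + 5; sub 9 for 8: 2·9 + 5; = 23; G_5 = 23−1 = 22
step 5: 22 = 2·9 + 4; sub 10 for 9: 2·10 + 4; = 24; G_6 = 24−1 = 23

24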